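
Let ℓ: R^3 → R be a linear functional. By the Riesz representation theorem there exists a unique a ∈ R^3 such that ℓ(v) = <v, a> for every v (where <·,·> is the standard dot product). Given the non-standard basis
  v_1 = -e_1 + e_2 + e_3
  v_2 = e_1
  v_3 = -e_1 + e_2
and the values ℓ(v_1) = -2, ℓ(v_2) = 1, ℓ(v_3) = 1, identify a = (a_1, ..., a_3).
a = (1, 2, -3)

Write a = (a_1, ..., a_3) in the standard basis. For each basis vector v_i, ℓ(v_i) = <v_i, a> is a linear equation in the a_j's. Collect the n equations into a matrix system V a = ℓ, where row i of V is v_i (expressed in the standard basis). Since V is invertible (lower-triangular with 1s on the diagonal, up to permutation), solve by back-substitution:
  V =
[[-1, 1, 1],
 [1, 0, 0],
 [-1, 1, 0]]
  V a = (-2, 1, 1)
Solving gives a = (1, 2, -3).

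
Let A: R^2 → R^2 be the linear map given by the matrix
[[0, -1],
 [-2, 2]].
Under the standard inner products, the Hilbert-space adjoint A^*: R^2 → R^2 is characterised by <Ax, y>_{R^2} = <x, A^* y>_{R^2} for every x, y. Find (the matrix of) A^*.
A^* = A^T =
[[0, -2],
 [-1, 2]]

For real matrices with standard dot products, the defining identity <Ax, y> = <x, A^* y> gives (Ax)^T y = x^T (A^*) y, i.e. x^T A^T y = x^T (A^*) y. Since this holds for all x, y, we must have A^* = A^T. Therefore
A^* =
[[0, -2],
 [-1, 2]].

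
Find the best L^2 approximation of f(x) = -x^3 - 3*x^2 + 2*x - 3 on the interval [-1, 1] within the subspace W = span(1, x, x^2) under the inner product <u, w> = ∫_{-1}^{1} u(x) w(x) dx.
g(x) = -3*x^2 + 7*x/5 - 3

The best approximation g ∈ W is the orthogonal projection of f onto W. Writing g = a_0 + a_1 x + a_2 x^2, the coefficients solve the normal equations G · a = b where
  G_{ij} = <φ_i, φ_j> and b_i = <f, φ_i>, with φ_0 = 1, φ_1 = x, φ_2 = x^2.
G =
  [2, 0, 2/3]
  [0, 2/3, 0]
  [2/3, 0, 2/5],
b = (-8, 14/15, -16/5).
Solving gives a_0 = -3, a_1 = 7/5, a_2 = -3, so
  g(x) = -3*x^2 + 7*x/5 - 3.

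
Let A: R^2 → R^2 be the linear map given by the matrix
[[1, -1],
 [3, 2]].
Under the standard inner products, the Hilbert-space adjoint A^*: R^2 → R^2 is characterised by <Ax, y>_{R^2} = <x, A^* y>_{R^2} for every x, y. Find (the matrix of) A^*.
A^* = A^T =
[[1, 3],
 [-1, 2]]

For real matrices with standard dot products, the defining identity <Ax, y> = <x, A^* y> gives (Ax)^T y = x^T (A^*) y, i.e. x^T A^T y = x^T (A^*) y. Since this holds for all x, y, we must have A^* = A^T. Therefore
A^* =
[[1, 3],
 [-1, 2]].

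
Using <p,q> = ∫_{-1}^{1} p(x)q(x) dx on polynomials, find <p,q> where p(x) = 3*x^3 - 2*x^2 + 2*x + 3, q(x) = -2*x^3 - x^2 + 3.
<p,q> = 332/35

Expand the product: p(x)·q(x) = -6*x^6 + x^5 - 2*x^4 + x^3 - 9*x^2 + 6*x + 9.
∫_{-1}^{1} of each monomial x^k gives [2/(k+1) if k even, 0 if k odd]. Integrating term-by-term (or equivalently evaluating the antiderivative F(x) = -6*x^7/7 + x^6/6 - 2*x^5/5 + x^4/4 - 3*x^3 + 3*x^2 + 9*x at the endpoints):
  F(1) − F(−1) = 3427/420 − (-557/420) = 332/35.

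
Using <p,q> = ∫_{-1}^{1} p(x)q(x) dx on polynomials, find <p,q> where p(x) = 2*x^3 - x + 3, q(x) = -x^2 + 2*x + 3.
<p,q> = 244/15

Expand the product: p(x)·q(x) = -2*x^5 + 4*x^4 + 7*x^3 - 5*x^2 + 3*x + 9.
∫_{-1}^{1} of each monomial x^k gives [2/(k+1) if k even, 0 if k odd]. Integrating term-by-term (or equivalently evaluating the antiderivative F(x) = -x^6/3 + 4*x^5/5 + 7*x^4/4 - 5*x^3/3 + 3*x^2/2 + 9*x at the endpoints):
  F(1) − F(−1) = 221/20 − (-313/60) = 244/15.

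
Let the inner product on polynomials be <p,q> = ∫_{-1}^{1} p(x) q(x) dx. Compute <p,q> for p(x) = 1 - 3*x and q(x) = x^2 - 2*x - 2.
<p,q> = 2/3

Expand the product: p(x)·q(x) = -3*x^3 + 7*x^2 + 4*x - 2.
∫_{-1}^{1} of each monomial x^k gives [2/(k+1) if k even, 0 if k odd]. Integrating term-by-term (or equivalently evaluating the antiderivative F(x) = -3*x^4/4 + 7*x^3/3 + 2*x^2 - 2*x at the endpoints):
  F(1) − F(−1) = 19/12 − (11/12) = 2/3.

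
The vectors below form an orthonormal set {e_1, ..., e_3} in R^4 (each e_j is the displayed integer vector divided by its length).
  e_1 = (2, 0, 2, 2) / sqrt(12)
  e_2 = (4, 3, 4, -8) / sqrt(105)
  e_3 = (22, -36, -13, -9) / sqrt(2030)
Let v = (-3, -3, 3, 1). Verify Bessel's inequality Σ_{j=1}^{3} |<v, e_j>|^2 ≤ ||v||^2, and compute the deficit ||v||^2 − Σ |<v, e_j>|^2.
Σ |<v, e_j>|^2 = 90/29; ||v||^2 = 28; deficit = 722/29

Write each e_j = u_j / sqrt(<u_j, u_j>) where u_j is the displayed integer vector. Then <v, e_j> = <v, u_j> / sqrt(<u_j, u_j>), so |<v, e_j>|^2 = <v, u_j>^2 / <u_j, u_j>.
Coefficients: <v, e_1> = 2/sqrt(12), <v, e_2> = -17/sqrt(105), <v, e_3> = -6/sqrt(2030).
Square and sum: Σ |<v, e_j>|^2 = 90/29.
Compute ||v||^2 = v·v = 28.
Deficit = 28 − 90/29 = 722/29 ≥ 0, confirming Bessel's inequality. (The deficit equals ||v − Σ <v,e_j> e_j||^2, the squared distance from v to span{e_j}.)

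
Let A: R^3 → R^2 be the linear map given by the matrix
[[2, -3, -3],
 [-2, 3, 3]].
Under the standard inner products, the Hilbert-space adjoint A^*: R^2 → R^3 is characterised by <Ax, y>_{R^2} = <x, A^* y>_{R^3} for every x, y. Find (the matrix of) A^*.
A^* = A^T =
[[2, -2],
 [-3, 3],
 [-3, 3]]

For real matrices with standard dot products, the defining identity <Ax, y> = <x, A^* y> gives (Ax)^T y = x^T (A^*) y, i.e. x^T A^T y = x^T (A^*) y. Since this holds for all x, y, we must have A^* = A^T. Therefore
A^* =
[[2, -2],
 [-3, 3],
 [-3, 3]].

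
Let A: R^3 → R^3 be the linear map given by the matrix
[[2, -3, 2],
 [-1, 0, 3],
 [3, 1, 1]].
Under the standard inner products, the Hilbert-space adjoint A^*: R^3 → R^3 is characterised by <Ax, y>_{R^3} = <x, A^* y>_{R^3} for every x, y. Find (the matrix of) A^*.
A^* = A^T =
[[2, -1, 3],
 [-3, 0, 1],
 [2, 3, 1]]

For real matrices with standard dot products, the defining identity <Ax, y> = <x, A^* y> gives (Ax)^T y = x^T (A^*) y, i.e. x^T A^T y = x^T (A^*) y. Since this holds for all x, y, we must have A^* = A^T. Therefore
A^* =
[[2, -1, 3],
 [-3, 0, 1],
 [2, 3, 1]].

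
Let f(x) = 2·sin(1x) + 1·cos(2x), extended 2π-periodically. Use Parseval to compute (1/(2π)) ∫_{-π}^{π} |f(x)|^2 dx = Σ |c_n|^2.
Σ |c_n|^2 = 5/2

Expand |f|^2 and use orthogonality of {sin(nx), cos(mx)} on [-π, π]:
  ∫_{-π}^{π} sin(nx)^2 dx = π, ∫ cos(mx)^2 dx = π, and cross terms integrate to 0.
So ∫_{-π}^{π} f(x)^2 dx = 2^2 · π + 1^2 · π = (4 + 1)π.
Divide by 2π: (4 + 1)/2 = 5/2.
By Parseval, this equals Σ |c_n|^2.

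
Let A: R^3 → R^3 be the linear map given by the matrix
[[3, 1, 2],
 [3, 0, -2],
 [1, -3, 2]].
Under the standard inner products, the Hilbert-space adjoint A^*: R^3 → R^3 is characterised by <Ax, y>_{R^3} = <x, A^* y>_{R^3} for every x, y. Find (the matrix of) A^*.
A^* = A^T =
[[3, 3, 1],
 [1, 0, -3],
 [2, -2, 2]]

For real matrices with standard dot products, the defining identity <Ax, y> = <x, A^* y> gives (Ax)^T y = x^T (A^*) y, i.e. x^T A^T y = x^T (A^*) y. Since this holds for all x, y, we must have A^* = A^T. Therefore
A^* =
[[3, 3, 1],
 [1, 0, -3],
 [2, -2, 2]].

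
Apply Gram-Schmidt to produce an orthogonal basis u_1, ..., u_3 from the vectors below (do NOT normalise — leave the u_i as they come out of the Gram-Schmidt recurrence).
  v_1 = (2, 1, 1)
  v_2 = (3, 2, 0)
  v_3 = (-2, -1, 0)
Orthogonal basis:
  u_1 = (2, 1, 1)
  u_2 = (1/3, 2/3, -4/3)
  u_3 = (-1/7, 3/14, 1/14)

Apply the Gram-Schmidt recurrence
  u_1 = v_1
  u_i = v_i − Σ_{j<i} ((v_i · u_j) / (u_j · u_j)) · u_j.

Step by step this gives:
  u_1 = (2, 1, 1)
  u_2 = (1/3, 2/3, -4/3)
  u_3 = (-1/7, 3/14, 1/14)

Orthogonality check:
  u_2 · u_1 = 0 (should be 0)
  u_3 · u_1 = 0 (should be 0)
  u_3 · u_2 = 0 (should be 0)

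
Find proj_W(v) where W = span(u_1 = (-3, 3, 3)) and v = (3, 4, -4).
proj_W(v) = (1, -1, -1)

Set up U = [u_1 | ... | u_1] ∈ R^(3×1). The projector onto W = col(U) is P = U (U^T U)^(-1) U^T.
Compute U^T U =
  [27],
and U^T v = (-9).
Solve U^T U · c = U^T v for the coefficients: c = (-1/3). The projection is proj_W(v) = U c.
Check: (v - proj_W(v)) · u_1 = 0  (should be 0).
Result: proj_W(v) = (1, -1, -1).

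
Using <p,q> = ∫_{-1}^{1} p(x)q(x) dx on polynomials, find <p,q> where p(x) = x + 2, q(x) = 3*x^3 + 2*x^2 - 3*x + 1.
<p,q> = 88/15

Expand the product: p(x)·q(x) = 3*x^4 + 8*x^3 + x^2 - 5*x + 2.
∫_{-1}^{1} of each monomial x^k gives [2/(k+1) if k even, 0 if k odd]. Integrating term-by-term (or equivalently evaluating the antiderivative F(x) = 3*x^5/5 + 2*x^4 + x^3/3 - 5*x^2/2 + 2*x at the endpoints):
  F(1) − F(−1) = 73/30 − (-103/30) = 88/15.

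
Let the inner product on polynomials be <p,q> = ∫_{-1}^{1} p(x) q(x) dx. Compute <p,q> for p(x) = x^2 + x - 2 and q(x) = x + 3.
<p,q> = -28/3

Expand the product: p(x)·q(x) = x^3 + 4*x^2 + x - 6.
∫_{-1}^{1} of each monomial x^k gives [2/(k+1) if k even, 0 if k odd]. Integrating term-by-term (or equivalently evaluating the antiderivative F(x) = x^4/4 + 4*x^3/3 + x^2/2 - 6*x at the endpoints):
  F(1) − F(−1) = -47/12 − (65/12) = -28/3.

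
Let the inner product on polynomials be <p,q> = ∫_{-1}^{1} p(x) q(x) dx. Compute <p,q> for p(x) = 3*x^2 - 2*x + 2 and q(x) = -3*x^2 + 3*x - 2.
<p,q> = -118/5

Expand the product: p(x)·q(x) = -9*x^4 + 15*x^3 - 18*x^2 + 10*x - 4.
∫_{-1}^{1} of each monomial x^k gives [2/(k+1) if k even, 0 if k odd]. Integrating term-by-term (or equivalently evaluating the antiderivative F(x) = -9*x^5/5 + 15*x^4/4 - 6*x^3 + 5*x^2 - 4*x at the endpoints):
  F(1) − F(−1) = -61/20 − (411/20) = -118/5.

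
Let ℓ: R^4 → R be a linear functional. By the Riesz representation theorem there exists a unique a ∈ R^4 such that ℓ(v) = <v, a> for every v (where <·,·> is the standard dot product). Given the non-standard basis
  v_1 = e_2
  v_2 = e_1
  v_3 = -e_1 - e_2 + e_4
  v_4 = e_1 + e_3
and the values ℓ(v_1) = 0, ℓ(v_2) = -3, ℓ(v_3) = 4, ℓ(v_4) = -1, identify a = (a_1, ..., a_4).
a = (-3, 0, 2, 1)

Write a = (a_1, ..., a_4) in the standard basis. For each basis vector v_i, ℓ(v_i) = <v_i, a> is a linear equation in the a_j's. Collect the n equations into a matrix system V a = ℓ, where row i of V is v_i (expressed in the standard basis). Since V is invertible (lower-triangular with 1s on the diagonal, up to permutation), solve by back-substitution:
  V =
[[0, 1, 0, 0],
 [1, 0, 0, 0],
 [-1, -1, 0, 1],
 [1, 0, 1, 0]]
  V a = (0, -3, 4, -1)
Solving gives a = (-3, 0, 2, 1).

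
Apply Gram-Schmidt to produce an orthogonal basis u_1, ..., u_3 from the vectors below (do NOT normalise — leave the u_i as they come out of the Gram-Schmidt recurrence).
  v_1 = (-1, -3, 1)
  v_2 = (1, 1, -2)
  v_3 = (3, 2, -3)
Orthogonal basis:
  u_1 = (-1, -3, 1)
  u_2 = (5/11, -7/11, -16/11)
  u_3 = (7/6, -7/30, 7/15)

Apply the Gram-Schmidt recurrence
  u_1 = v_1
  u_i = v_i − Σ_{j<i} ((v_i · u_j) / (u_j · u_j)) · u_j.

Step by step this gives:
  u_1 = (-1, -3, 1)
  u_2 = (5/11, -7/11, -16/11)
  u_3 = (7/6, -7/30, 7/15)

Orthogonality check:
  u_2 · u_1 = 0 (should be 0)
  u_3 · u_1 = 0 (should be 0)
  u_3 · u_2 = 0 (should be 0)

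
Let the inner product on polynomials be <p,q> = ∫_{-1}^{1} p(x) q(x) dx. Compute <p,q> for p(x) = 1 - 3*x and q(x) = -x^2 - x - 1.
<p,q> = -2/3

Expand the product: p(x)·q(x) = 3*x^3 + 2*x^2 + 2*x - 1.
∫_{-1}^{1} of each monomial x^k gives [2/(k+1) if k even, 0 if k odd]. Integrating term-by-term (or equivalently evaluating the antiderivative F(x) = 3*x^4/4 + 2*x^3/3 + x^2 - x at the endpoints):
  F(1) − F(−1) = 17/12 − (25/12) = -2/3.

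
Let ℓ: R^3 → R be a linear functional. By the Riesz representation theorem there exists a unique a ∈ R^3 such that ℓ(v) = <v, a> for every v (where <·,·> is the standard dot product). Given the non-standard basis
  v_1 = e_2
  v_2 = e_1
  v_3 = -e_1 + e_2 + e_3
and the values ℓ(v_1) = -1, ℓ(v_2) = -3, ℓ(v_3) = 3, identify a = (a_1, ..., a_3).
a = (-3, -1, 1)

Write a = (a_1, ..., a_3) in the standard basis. For each basis vector v_i, ℓ(v_i) = <v_i, a> is a linear equation in the a_j's. Collect the n equations into a matrix system V a = ℓ, where row i of V is v_i (expressed in the standard basis). Since V is invertible (lower-triangular with 1s on the diagonal, up to permutation), solve by back-substitution:
  V =
[[0, 1, 0],
 [1, 0, 0],
 [-1, 1, 1]]
  V a = (-1, -3, 3)
Solving gives a = (-3, -1, 1).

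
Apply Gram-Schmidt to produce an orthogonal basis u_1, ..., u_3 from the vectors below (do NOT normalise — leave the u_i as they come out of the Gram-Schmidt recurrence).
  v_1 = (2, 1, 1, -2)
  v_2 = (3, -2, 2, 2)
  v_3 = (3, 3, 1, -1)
Orthogonal basis:
  u_1 = (2, 1, 1, -2)
  u_2 = (13/5, -11/5, 9/5, 12/5)
  u_3 = (54/103, 192/103, -26/103, 137/103)

Apply the Gram-Schmidt recurrence
  u_1 = v_1
  u_i = v_i − Σ_{j<i} ((v_i · u_j) / (u_j · u_j)) · u_j.

Step by step this gives:
  u_1 = (2, 1, 1, -2)
  u_2 = (13/5, -11/5, 9/5, 12/5)
  u_3 = (54/103, 192/103, -26/103, 137/103)

Orthogonality check:
  u_2 · u_1 = 0 (should be 0)
  u_3 · u_1 = 0 (should be 0)
  u_3 · u_2 = 0 (should be 0)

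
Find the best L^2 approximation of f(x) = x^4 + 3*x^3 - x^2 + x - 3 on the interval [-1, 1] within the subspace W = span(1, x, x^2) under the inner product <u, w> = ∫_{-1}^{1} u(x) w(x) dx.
g(x) = -x^2/7 + 14*x/5 - 108/35

The best approximation g ∈ W is the orthogonal projection of f onto W. Writing g = a_0 + a_1 x + a_2 x^2, the coefficients solve the normal equations G · a = b where
  G_{ij} = <φ_i, φ_j> and b_i = <f, φ_i>, with φ_0 = 1, φ_1 = x, φ_2 = x^2.
G =
  [2, 0, 2/3]
  [0, 2/3, 0]
  [2/3, 0, 2/5],
b = (-94/15, 28/15, -74/35).
Solving gives a_0 = -108/35, a_1 = 14/5, a_2 = -1/7, so
  g(x) = -x^2/7 + 14*x/5 - 108/35.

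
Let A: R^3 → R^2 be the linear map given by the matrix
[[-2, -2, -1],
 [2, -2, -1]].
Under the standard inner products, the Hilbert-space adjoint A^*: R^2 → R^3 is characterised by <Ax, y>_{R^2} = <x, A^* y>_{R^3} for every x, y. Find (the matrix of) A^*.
A^* = A^T =
[[-2, 2],
 [-2, -2],
 [-1, -1]]

For real matrices with standard dot products, the defining identity <Ax, y> = <x, A^* y> gives (Ax)^T y = x^T (A^*) y, i.e. x^T A^T y = x^T (A^*) y. Since this holds for all x, y, we must have A^* = A^T. Therefore
A^* =
[[-2, 2],
 [-2, -2],
 [-1, -1]].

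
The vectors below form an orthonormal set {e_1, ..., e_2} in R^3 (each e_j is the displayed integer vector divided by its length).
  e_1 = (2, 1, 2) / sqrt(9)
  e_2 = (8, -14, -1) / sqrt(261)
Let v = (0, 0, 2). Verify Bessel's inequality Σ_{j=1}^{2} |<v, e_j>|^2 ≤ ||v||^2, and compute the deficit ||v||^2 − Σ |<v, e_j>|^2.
Σ |<v, e_j>|^2 = 52/29; ||v||^2 = 4; deficit = 64/29

Write each e_j = u_j / sqrt(<u_j, u_j>) where u_j is the displayed integer vector. Then <v, e_j> = <v, u_j> / sqrt(<u_j, u_j>), so |<v, e_j>|^2 = <v, u_j>^2 / <u_j, u_j>.
Coefficients: <v, e_1> = 4/sqrt(9), <v, e_2> = -2/sqrt(261).
Square and sum: Σ |<v, e_j>|^2 = 52/29.
Compute ||v||^2 = v·v = 4.
Deficit = 4 − 52/29 = 64/29 ≥ 0, confirming Bessel's inequality. (The deficit equals ||v − Σ <v,e_j> e_j||^2, the squared distance from v to span{e_j}.)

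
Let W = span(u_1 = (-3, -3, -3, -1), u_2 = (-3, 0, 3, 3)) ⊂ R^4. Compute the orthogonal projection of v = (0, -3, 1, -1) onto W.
proj_W(v) = (-70/83, -63/83, -56/83, -14/83)

Set up U = [u_1 | ... | u_2] ∈ R^(4×2). The projector onto W = col(U) is P = U (U^T U)^(-1) U^T.
Compute U^T U =
  [28, -3]
  [-3, 27],
and U^T v = (7, 0).
Solve U^T U · c = U^T v for the coefficients: c = (21/83, 7/249). The projection is proj_W(v) = U c.
Check: (v - proj_W(v)) · u_1 = 0  (should be 0).
Check: (v - proj_W(v)) · u_2 = 0  (should be 0).
Result: proj_W(v) = (-70/83, -63/83, -56/83, -14/83).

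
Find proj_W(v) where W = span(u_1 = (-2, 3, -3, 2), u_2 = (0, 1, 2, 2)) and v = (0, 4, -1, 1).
proj_W(v) = (-298/233, 534/233, -273/233, 472/233)

Set up U = [u_1 | ... | u_2] ∈ R^(4×2). The projector onto W = col(U) is P = U (U^T U)^(-1) U^T.
Compute U^T U =
  [26, 1]
  [1, 9],
and U^T v = (17, 4).
Solve U^T U · c = U^T v for the coefficients: c = (149/233, 87/233). The projection is proj_W(v) = U c.
Check: (v - proj_W(v)) · u_1 = 0  (should be 0).
Check: (v - proj_W(v)) · u_2 = 0  (should be 0).
Result: proj_W(v) = (-298/233, 534/233, -273/233, 472/233).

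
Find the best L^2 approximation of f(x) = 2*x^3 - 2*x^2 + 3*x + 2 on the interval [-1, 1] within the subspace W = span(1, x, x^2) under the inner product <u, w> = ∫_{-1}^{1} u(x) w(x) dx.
g(x) = -2*x^2 + 21*x/5 + 2

The best approximation g ∈ W is the orthogonal projection of f onto W. Writing g = a_0 + a_1 x + a_2 x^2, the coefficients solve the normal equations G · a = b where
  G_{ij} = <φ_i, φ_j> and b_i = <f, φ_i>, with φ_0 = 1, φ_1 = x, φ_2 = x^2.
G =
  [2, 0, 2/3]
  [0, 2/3, 0]
  [2/3, 0, 2/5],
b = (8/3, 14/5, 8/15).
Solving gives a_0 = 2, a_1 = 21/5, a_2 = -2, so
  g(x) = -2*x^2 + 21*x/5 + 2.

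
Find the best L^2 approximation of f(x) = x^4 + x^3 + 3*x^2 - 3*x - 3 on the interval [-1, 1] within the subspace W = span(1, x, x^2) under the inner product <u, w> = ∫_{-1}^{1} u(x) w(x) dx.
g(x) = 27*x^2/7 - 12*x/5 - 108/35

The best approximation g ∈ W is the orthogonal projection of f onto W. Writing g = a_0 + a_1 x + a_2 x^2, the coefficients solve the normal equations G · a = b where
  G_{ij} = <φ_i, φ_j> and b_i = <f, φ_i>, with φ_0 = 1, φ_1 = x, φ_2 = x^2.
G =
  [2, 0, 2/3]
  [0, 2/3, 0]
  [2/3, 0, 2/5],
b = (-18/5, -8/5, -18/35).
Solving gives a_0 = -108/35, a_1 = -12/5, a_2 = 27/7, so
  g(x) = 27*x^2/7 - 12*x/5 - 108/35.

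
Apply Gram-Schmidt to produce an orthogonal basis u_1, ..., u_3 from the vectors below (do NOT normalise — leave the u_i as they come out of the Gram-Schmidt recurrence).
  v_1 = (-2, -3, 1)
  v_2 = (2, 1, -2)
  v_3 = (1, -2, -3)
Orthogonal basis:
  u_1 = (-2, -3, 1)
  u_2 = (5/7, -13/14, -19/14)
  u_3 = (-1/3, 2/15, -4/15)

Apply the Gram-Schmidt recurrence
  u_1 = v_1
  u_i = v_i − Σ_{j<i} ((v_i · u_j) / (u_j · u_j)) · u_j.

Step by step this gives:
  u_1 = (-2, -3, 1)
  u_2 = (5/7, -13/14, -19/14)
  u_3 = (-1/3, 2/15, -4/15)

Orthogonality check:
  u_2 · u_1 = 0 (should be 0)
  u_3 · u_1 = 0 (should be 0)
  u_3 · u_2 = 0 (should be 0)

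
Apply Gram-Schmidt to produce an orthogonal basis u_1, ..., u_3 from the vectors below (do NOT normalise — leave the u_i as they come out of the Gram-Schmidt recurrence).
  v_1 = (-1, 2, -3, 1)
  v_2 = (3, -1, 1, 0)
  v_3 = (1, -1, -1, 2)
Orthogonal basis:
  u_1 = (-1, 2, -3, 1)
  u_2 = (37/15, 1/15, -3/5, 8/15)
  u_3 = (-36/101, -132/101, -24/101, 156/101)

Apply the Gram-Schmidt recurrence
  u_1 = v_1
  u_i = v_i − Σ_{j<i} ((v_i · u_j) / (u_j · u_j)) · u_j.

Step by step this gives:
  u_1 = (-1, 2, -3, 1)
  u_2 = (37/15, 1/15, -3/5, 8/15)
  u_3 = (-36/101, -132/101, -24/101, 156/101)

Orthogonality check:
  u_2 · u_1 = 0 (should be 0)
  u_3 · u_1 = 0 (should be 0)
  u_3 · u_2 = 0 (should be 0)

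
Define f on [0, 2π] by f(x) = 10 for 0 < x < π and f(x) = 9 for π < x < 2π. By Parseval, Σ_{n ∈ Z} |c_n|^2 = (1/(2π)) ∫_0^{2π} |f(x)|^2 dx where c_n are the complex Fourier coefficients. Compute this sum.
Σ |c_n|^2 = 181/2

Parseval equates the L^2 energy of f (normalised by 1/(2π)) with the ℓ^2 sum of its Fourier coefficients: (1/(2π)) ∫_0^{2π} |f|^2 = Σ |c_n|^2.
Compute the left side: (1/(2π)) [∫_0^π 10^2 dx + ∫_π^{2π} 9^2 dx] = (1/(2π)) · (100π + 81π) = (100 + 81)/2 = 181/2.
So Σ_{n ∈ Z} |c_n|^2 = 181/2.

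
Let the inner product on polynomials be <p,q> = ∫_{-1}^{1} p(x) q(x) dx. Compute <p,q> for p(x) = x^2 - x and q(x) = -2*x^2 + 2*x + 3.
<p,q> = -2/15

Expand the product: p(x)·q(x) = -2*x^4 + 4*x^3 + x^2 - 3*x.
∫_{-1}^{1} of each monomial x^k gives [2/(k+1) if k even, 0 if k odd]. Integrating term-by-term (or equivalently evaluating the antiderivative F(x) = -2*x^5/5 + x^4 + x^3/3 - 3*x^2/2 at the endpoints):
  F(1) − F(−1) = -17/30 − (-13/30) = -2/15.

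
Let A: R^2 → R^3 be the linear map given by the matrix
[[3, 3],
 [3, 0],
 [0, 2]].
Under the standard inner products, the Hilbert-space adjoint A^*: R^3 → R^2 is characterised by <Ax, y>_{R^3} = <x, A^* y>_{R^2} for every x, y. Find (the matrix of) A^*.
A^* = A^T =
[[3, 3, 0],
 [3, 0, 2]]

For real matrices with standard dot products, the defining identity <Ax, y> = <x, A^* y> gives (Ax)^T y = x^T (A^*) y, i.e. x^T A^T y = x^T (A^*) y. Since this holds for all x, y, we must have A^* = A^T. Therefore
A^* =
[[3, 3, 0],
 [3, 0, 2]].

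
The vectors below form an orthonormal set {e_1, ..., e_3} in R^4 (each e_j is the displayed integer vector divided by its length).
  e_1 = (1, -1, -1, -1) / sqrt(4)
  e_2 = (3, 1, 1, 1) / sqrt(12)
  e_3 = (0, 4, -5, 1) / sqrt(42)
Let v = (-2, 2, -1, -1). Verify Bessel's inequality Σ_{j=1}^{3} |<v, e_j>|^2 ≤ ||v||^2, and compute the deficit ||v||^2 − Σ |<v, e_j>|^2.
Σ |<v, e_j>|^2 = 52/7; ||v||^2 = 10; deficit = 18/7

Write each e_j = u_j / sqrt(<u_j, u_j>) where u_j is the displayed integer vector. Then <v, e_j> = <v, u_j> / sqrt(<u_j, u_j>), so |<v, e_j>|^2 = <v, u_j>^2 / <u_j, u_j>.
Coefficients: <v, e_1> = -2/sqrt(4), <v, e_2> = -6/sqrt(12), <v, e_3> = 12/sqrt(42).
Square and sum: Σ |<v, e_j>|^2 = 52/7.
Compute ||v||^2 = v·v = 10.
Deficit = 10 − 52/7 = 18/7 ≥ 0, confirming Bessel's inequality. (The deficit equals ||v − Σ <v,e_j> e_j||^2, the squared distance from v to span{e_j}.)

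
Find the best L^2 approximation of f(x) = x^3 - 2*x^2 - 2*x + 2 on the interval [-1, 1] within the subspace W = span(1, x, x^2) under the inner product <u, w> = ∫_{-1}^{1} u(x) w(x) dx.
g(x) = -2*x^2 - 7*x/5 + 2

The best approximation g ∈ W is the orthogonal projection of f onto W. Writing g = a_0 + a_1 x + a_2 x^2, the coefficients solve the normal equations G · a = b where
  G_{ij} = <φ_i, φ_j> and b_i = <f, φ_i>, with φ_0 = 1, φ_1 = x, φ_2 = x^2.
G =
  [2, 0, 2/3]
  [0, 2/3, 0]
  [2/3, 0, 2/5],
b = (8/3, -14/15, 8/15).
Solving gives a_0 = 2, a_1 = -7/5, a_2 = -2, so
  g(x) = -2*x^2 - 7*x/5 + 2.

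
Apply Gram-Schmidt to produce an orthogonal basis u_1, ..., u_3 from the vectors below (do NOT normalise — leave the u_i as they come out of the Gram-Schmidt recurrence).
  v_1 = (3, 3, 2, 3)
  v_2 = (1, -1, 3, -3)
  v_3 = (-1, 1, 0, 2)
Orthogonal basis:
  u_1 = (3, 3, 2, 3)
  u_2 = (40/31, -22/31, 99/31, -84/31)
  u_3 = (-669/611, 93/611, 498/611, 244/611)

Apply the Gram-Schmidt recurrence
  u_1 = v_1
  u_i = v_i − Σ_{j<i} ((v_i · u_j) / (u_j · u_j)) · u_j.

Step by step this gives:
  u_1 = (3, 3, 2, 3)
  u_2 = (40/31, -22/31, 99/31, -84/31)
  u_3 = (-669/611, 93/611, 498/611, 244/611)

Orthogonality check:
  u_2 · u_1 = 0 (should be 0)
  u_3 · u_1 = 0 (should be 0)
  u_3 · u_2 = 0 (should be 0)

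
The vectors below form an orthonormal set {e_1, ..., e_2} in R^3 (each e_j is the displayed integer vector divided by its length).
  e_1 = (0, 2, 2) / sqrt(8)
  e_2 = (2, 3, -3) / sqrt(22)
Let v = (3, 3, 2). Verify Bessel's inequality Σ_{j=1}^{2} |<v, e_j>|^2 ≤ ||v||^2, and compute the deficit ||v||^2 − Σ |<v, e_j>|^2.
Σ |<v, e_j>|^2 = 178/11; ||v||^2 = 22; deficit = 64/11

Write each e_j = u_j / sqrt(<u_j, u_j>) where u_j is the displayed integer vector. Then <v, e_j> = <v, u_j> / sqrt(<u_j, u_j>), so |<v, e_j>|^2 = <v, u_j>^2 / <u_j, u_j>.
Coefficients: <v, e_1> = 10/sqrt(8), <v, e_2> = 9/sqrt(22).
Square and sum: Σ |<v, e_j>|^2 = 178/11.
Compute ||v||^2 = v·v = 22.
Deficit = 22 − 178/11 = 64/11 ≥ 0, confirming Bessel's inequality. (The deficit equals ||v − Σ <v,e_j> e_j||^2, the squared distance from v to span{e_j}.)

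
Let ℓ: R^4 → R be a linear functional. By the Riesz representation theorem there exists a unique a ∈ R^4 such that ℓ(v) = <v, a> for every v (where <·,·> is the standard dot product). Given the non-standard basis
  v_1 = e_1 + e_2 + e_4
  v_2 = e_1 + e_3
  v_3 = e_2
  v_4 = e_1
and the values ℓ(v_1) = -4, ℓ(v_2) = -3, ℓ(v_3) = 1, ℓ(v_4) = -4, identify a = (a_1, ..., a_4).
a = (-4, 1, 1, -1)

Write a = (a_1, ..., a_4) in the standard basis. For each basis vector v_i, ℓ(v_i) = <v_i, a> is a linear equation in the a_j's. Collect the n equations into a matrix system V a = ℓ, where row i of V is v_i (expressed in the standard basis). Since V is invertible (lower-triangular with 1s on the diagonal, up to permutation), solve by back-substitution:
  V =
[[1, 1, 0, 1],
 [1, 0, 1, 0],
 [0, 1, 0, 0],
 [1, 0, 0, 0]]
  V a = (-4, -3, 1, -4)
Solving gives a = (-4, 1, 1, -1).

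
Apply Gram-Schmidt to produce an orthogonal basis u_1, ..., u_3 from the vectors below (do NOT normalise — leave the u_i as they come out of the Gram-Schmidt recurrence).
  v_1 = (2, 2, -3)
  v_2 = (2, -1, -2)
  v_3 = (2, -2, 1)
Orthogonal basis:
  u_1 = (2, 2, -3)
  u_2 = (18/17, -33/17, -10/17)
  u_3 = (112/89, 32/89, 96/89)

Apply the Gram-Schmidt recurrence
  u_1 = v_1
  u_i = v_i − Σ_{j<i} ((v_i · u_j) / (u_j · u_j)) · u_j.

Step by step this gives:
  u_1 = (2, 2, -3)
  u_2 = (18/17, -33/17, -10/17)
  u_3 = (112/89, 32/89, 96/89)

Orthogonality check:
  u_2 · u_1 = 0 (should be 0)
  u_3 · u_1 = 0 (should be 0)
  u_3 · u_2 = 0 (should be 0)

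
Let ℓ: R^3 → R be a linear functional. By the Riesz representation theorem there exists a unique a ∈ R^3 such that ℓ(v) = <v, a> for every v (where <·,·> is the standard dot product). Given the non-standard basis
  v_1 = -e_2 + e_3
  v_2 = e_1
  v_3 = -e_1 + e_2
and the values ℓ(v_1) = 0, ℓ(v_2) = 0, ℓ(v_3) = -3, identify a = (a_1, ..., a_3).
a = (0, -3, -3)

Write a = (a_1, ..., a_3) in the standard basis. For each basis vector v_i, ℓ(v_i) = <v_i, a> is a linear equation in the a_j's. Collect the n equations into a matrix system V a = ℓ, where row i of V is v_i (expressed in the standard basis). Since V is invertible (lower-triangular with 1s on the diagonal, up to permutation), solve by back-substitution:
  V =
[[0, -1, 1],
 [1, 0, 0],
 [-1, 1, 0]]
  V a = (0, 0, -3)
Solving gives a = (0, -3, -3).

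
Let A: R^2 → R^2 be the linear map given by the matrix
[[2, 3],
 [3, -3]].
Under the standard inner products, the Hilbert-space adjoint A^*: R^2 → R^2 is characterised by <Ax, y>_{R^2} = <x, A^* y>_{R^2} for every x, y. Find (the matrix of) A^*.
A^* = A^T =
[[2, 3],
 [3, -3]]

For real matrices with standard dot products, the defining identity <Ax, y> = <x, A^* y> gives (Ax)^T y = x^T (A^*) y, i.e. x^T A^T y = x^T (A^*) y. Since this holds for all x, y, we must have A^* = A^T. Therefore
A^* =
[[2, 3],
 [3, -3]].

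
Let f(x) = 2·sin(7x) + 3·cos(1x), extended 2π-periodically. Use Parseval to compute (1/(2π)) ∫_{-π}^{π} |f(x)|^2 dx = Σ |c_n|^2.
Σ |c_n|^2 = 13/2

Expand |f|^2 and use orthogonality of {sin(nx), cos(mx)} on [-π, π]:
  ∫_{-π}^{π} sin(nx)^2 dx = π, ∫ cos(mx)^2 dx = π, and cross terms integrate to 0.
So ∫_{-π}^{π} f(x)^2 dx = 2^2 · π + 3^2 · π = (4 + 9)π.
Divide by 2π: (4 + 9)/2 = 13/2.
By Parseval, this equals Σ |c_n|^2.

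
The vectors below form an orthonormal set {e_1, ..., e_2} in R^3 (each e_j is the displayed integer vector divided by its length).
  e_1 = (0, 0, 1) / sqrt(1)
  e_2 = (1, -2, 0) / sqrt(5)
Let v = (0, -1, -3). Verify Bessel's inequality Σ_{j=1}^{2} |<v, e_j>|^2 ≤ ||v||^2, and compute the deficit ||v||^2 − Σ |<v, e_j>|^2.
Σ |<v, e_j>|^2 = 49/5; ||v||^2 = 10; deficit = 1/5

Write each e_j = u_j / sqrt(<u_j, u_j>) where u_j is the displayed integer vector. Then <v, e_j> = <v, u_j> / sqrt(<u_j, u_j>), so |<v, e_j>|^2 = <v, u_j>^2 / <u_j, u_j>.
Coefficients: <v, e_1> = -3/sqrt(1), <v, e_2> = 2/sqrt(5).
Square and sum: Σ |<v, e_j>|^2 = 49/5.
Compute ||v||^2 = v·v = 10.
Deficit = 10 − 49/5 = 1/5 ≥ 0, confirming Bessel's inequality. (The deficit equals ||v − Σ <v,e_j> e_j||^2, the squared distance from v to span{e_j}.)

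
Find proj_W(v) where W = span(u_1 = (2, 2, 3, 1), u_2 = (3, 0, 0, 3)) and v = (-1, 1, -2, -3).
proj_W(v) = (-19/9, -4/9, -2/3, -17/9)

Set up U = [u_1 | ... | u_2] ∈ R^(4×2). The projector onto W = col(U) is P = U (U^T U)^(-1) U^T.
Compute U^T U =
  [18, 9]
  [9, 18],
and U^T v = (-9, -12).
Solve U^T U · c = U^T v for the coefficients: c = (-2/9, -5/9). The projection is proj_W(v) = U c.
Check: (v - proj_W(v)) · u_1 = 0  (should be 0).
Check: (v - proj_W(v)) · u_2 = 0  (should be 0).
Result: proj_W(v) = (-19/9, -4/9, -2/3, -17/9).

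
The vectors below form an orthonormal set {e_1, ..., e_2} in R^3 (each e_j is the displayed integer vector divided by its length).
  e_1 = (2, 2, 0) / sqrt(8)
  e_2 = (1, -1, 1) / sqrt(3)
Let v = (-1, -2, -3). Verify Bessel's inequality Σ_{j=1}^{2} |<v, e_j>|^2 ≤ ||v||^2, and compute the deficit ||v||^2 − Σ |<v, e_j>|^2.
Σ |<v, e_j>|^2 = 35/6; ||v||^2 = 14; deficit = 49/6

Write each e_j = u_j / sqrt(<u_j, u_j>) where u_j is the displayed integer vector. Then <v, e_j> = <v, u_j> / sqrt(<u_j, u_j>), so |<v, e_j>|^2 = <v, u_j>^2 / <u_j, u_j>.
Coefficients: <v, e_1> = -6/sqrt(8), <v, e_2> = -2/sqrt(3).
Square and sum: Σ |<v, e_j>|^2 = 35/6.
Compute ||v||^2 = v·v = 14.
Deficit = 14 − 35/6 = 49/6 ≥ 0, confirming Bessel's inequality. (The deficit equals ||v − Σ <v,e_j> e_j||^2, the squared distance from v to span{e_j}.)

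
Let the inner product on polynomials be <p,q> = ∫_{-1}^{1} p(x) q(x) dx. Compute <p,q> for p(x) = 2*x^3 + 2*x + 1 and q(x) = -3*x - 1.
<p,q> = -42/5

Expand the product: p(x)·q(x) = -6*x^4 - 2*x^3 - 6*x^2 - 5*x - 1.
∫_{-1}^{1} of each monomial x^k gives [2/(k+1) if k even, 0 if k odd]. Integrating term-by-term (or equivalently evaluating the antiderivative F(x) = -6*x^5/5 - x^4/2 - 2*x^3 - 5*x^2/2 - x at the endpoints):
  F(1) − F(−1) = -36/5 − (6/5) = -42/5.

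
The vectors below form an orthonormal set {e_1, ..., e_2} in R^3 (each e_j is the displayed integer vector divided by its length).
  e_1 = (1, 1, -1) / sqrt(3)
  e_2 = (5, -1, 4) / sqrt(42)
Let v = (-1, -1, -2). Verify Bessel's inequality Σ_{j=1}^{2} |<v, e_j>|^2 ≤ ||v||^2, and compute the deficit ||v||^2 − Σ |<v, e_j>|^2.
Σ |<v, e_j>|^2 = 24/7; ||v||^2 = 6; deficit = 18/7

Write each e_j = u_j / sqrt(<u_j, u_j>) where u_j is the displayed integer vector. Then <v, e_j> = <v, u_j> / sqrt(<u_j, u_j>), so |<v, e_j>|^2 = <v, u_j>^2 / <u_j, u_j>.
Coefficients: <v, e_1> = 0/sqrt(3), <v, e_2> = -12/sqrt(42).
Square and sum: Σ |<v, e_j>|^2 = 24/7.
Compute ||v||^2 = v·v = 6.
Deficit = 6 − 24/7 = 18/7 ≥ 0, confirming Bessel's inequality. (The deficit equals ||v − Σ <v,e_j> e_j||^2, the squared distance from v to span{e_j}.)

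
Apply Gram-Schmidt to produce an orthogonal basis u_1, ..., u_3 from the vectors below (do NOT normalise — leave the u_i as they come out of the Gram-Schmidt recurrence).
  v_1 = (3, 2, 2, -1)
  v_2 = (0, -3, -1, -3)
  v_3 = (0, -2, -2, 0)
Orthogonal basis:
  u_1 = (3, 2, 2, -1)
  u_2 = (5/6, -22/9, -4/9, -59/18)
  u_3 = (336/317, -98/317, -306/317, 200/317)

Apply the Gram-Schmidt recurrence
  u_1 = v_1
  u_i = v_i − Σ_{j<i} ((v_i · u_j) / (u_j · u_j)) · u_j.

Step by step this gives:
  u_1 = (3, 2, 2, -1)
  u_2 = (5/6, -22/9, -4/9, -59/18)
  u_3 = (336/317, -98/317, -306/317, 200/317)

Orthogonality check:
  u_2 · u_1 = 0 (should be 0)
  u_3 · u_1 = 0 (should be 0)
  u_3 · u_2 = 0 (should be 0)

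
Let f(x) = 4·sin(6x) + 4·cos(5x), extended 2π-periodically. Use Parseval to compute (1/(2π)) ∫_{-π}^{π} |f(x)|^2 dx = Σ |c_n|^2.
Σ |c_n|^2 = 16

Expand |f|^2 and use orthogonality of {sin(nx), cos(mx)} on [-π, π]:
  ∫_{-π}^{π} sin(nx)^2 dx = π, ∫ cos(mx)^2 dx = π, and cross terms integrate to 0.
So ∫_{-π}^{π} f(x)^2 dx = 4^2 · π + 4^2 · π = (16 + 16)π.
Divide by 2π: (16 + 16)/2 = 16.
By Parseval, this equals Σ |c_n|^2.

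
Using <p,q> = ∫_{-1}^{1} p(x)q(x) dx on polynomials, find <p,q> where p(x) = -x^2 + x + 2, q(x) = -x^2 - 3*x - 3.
<p,q> = -194/15

Expand the product: p(x)·q(x) = x^4 + 2*x^3 - 2*x^2 - 9*x - 6.
∫_{-1}^{1} of each monomial x^k gives [2/(k+1) if k even, 0 if k odd]. Integrating term-by-term (or equivalently evaluating the antiderivative F(x) = x^5/5 + x^4/2 - 2*x^3/3 - 9*x^2/2 - 6*x at the endpoints):
  F(1) − F(−1) = -157/15 − (37/15) = -194/15.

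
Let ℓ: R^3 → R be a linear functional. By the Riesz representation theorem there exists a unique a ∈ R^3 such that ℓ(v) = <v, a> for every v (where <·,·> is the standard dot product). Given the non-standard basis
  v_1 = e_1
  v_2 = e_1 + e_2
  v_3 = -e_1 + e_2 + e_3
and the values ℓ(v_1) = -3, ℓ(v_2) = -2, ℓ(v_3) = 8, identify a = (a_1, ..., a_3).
a = (-3, 1, 4)

Write a = (a_1, ..., a_3) in the standard basis. For each basis vector v_i, ℓ(v_i) = <v_i, a> is a linear equation in the a_j's. Collect the n equations into a matrix system V a = ℓ, where row i of V is v_i (expressed in the standard basis). Since V is invertible (lower-triangular with 1s on the diagonal, up to permutation), solve by back-substitution:
  V =
[[1, 0, 0],
 [1, 1, 0],
 [-1, 1, 1]]
  V a = (-3, -2, 8)
Solving gives a = (-3, 1, 4).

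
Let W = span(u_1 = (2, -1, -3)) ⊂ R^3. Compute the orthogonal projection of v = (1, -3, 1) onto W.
proj_W(v) = (2/7, -1/7, -3/7)

Set up U = [u_1 | ... | u_1] ∈ R^(3×1). The projector onto W = col(U) is P = U (U^T U)^(-1) U^T.
Compute U^T U =
  [14],
and U^T v = (2).
Solve U^T U · c = U^T v for the coefficients: c = (1/7). The projection is proj_W(v) = U c.
Check: (v - proj_W(v)) · u_1 = 0  (should be 0).
Result: proj_W(v) = (2/7, -1/7, -3/7).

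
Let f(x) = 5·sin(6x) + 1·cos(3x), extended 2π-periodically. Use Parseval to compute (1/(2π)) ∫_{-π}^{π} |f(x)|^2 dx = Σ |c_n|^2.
Σ |c_n|^2 = 13

Expand |f|^2 and use orthogonality of {sin(nx), cos(mx)} on [-π, π]:
  ∫_{-π}^{π} sin(nx)^2 dx = π, ∫ cos(mx)^2 dx = π, and cross terms integrate to 0.
So ∫_{-π}^{π} f(x)^2 dx = 5^2 · π + 1^2 · π = (25 + 1)π.
Divide by 2π: (25 + 1)/2 = 13.
By Parseval, this equals Σ |c_n|^2.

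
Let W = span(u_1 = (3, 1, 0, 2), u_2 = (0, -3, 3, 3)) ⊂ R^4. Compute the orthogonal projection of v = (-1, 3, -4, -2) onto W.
proj_W(v) = (-9/41, 119/41, -122/41, -128/41)

Set up U = [u_1 | ... | u_2] ∈ R^(4×2). The projector onto W = col(U) is P = U (U^T U)^(-1) U^T.
Compute U^T U =
  [14, 3]
  [3, 27],
and U^T v = (-4, -27).
Solve U^T U · c = U^T v for the coefficients: c = (-3/41, -122/123). The projection is proj_W(v) = U c.
Check: (v - proj_W(v)) · u_1 = 0  (should be 0).
Check: (v - proj_W(v)) · u_2 = 0  (should be 0).
Result: proj_W(v) = (-9/41, 119/41, -122/41, -128/41).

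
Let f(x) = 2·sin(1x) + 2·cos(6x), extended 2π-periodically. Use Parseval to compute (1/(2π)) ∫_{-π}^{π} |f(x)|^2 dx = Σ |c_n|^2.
Σ |c_n|^2 = 4

Expand |f|^2 and use orthogonality of {sin(nx), cos(mx)} on [-π, π]:
  ∫_{-π}^{π} sin(nx)^2 dx = π, ∫ cos(mx)^2 dx = π, and cross terms integrate to 0.
So ∫_{-π}^{π} f(x)^2 dx = 2^2 · π + 2^2 · π = (4 + 4)π.
Divide by 2π: (4 + 4)/2 = 4.
By Parseval, this equals Σ |c_n|^2.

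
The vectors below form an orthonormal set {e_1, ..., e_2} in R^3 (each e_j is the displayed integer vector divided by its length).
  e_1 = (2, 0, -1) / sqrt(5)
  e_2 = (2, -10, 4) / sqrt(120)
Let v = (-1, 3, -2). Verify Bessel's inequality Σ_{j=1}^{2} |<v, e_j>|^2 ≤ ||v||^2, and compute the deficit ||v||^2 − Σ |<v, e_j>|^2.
Σ |<v, e_j>|^2 = 40/3; ||v||^2 = 14; deficit = 2/3

Write each e_j = u_j / sqrt(<u_j, u_j>) where u_j is the displayed integer vector. Then <v, e_j> = <v, u_j> / sqrt(<u_j, u_j>), so |<v, e_j>|^2 = <v, u_j>^2 / <u_j, u_j>.
Coefficients: <v, e_1> = 0/sqrt(5), <v, e_2> = -40/sqrt(120).
Square and sum: Σ |<v, e_j>|^2 = 40/3.
Compute ||v||^2 = v·v = 14.
Deficit = 14 − 40/3 = 2/3 ≥ 0, confirming Bessel's inequality. (The deficit equals ||v − Σ <v,e_j> e_j||^2, the squared distance from v to span{e_j}.)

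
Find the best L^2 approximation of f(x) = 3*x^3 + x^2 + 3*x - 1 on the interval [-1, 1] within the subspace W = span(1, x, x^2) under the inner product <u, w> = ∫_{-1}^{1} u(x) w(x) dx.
g(x) = x^2 + 24*x/5 - 1

The best approximation g ∈ W is the orthogonal projection of f onto W. Writing g = a_0 + a_1 x + a_2 x^2, the coefficients solve the normal equations G · a = b where
  G_{ij} = <φ_i, φ_j> and b_i = <f, φ_i>, with φ_0 = 1, φ_1 = x, φ_2 = x^2.
G =
  [2, 0, 2/3]
  [0, 2/3, 0]
  [2/3, 0, 2/5],
b = (-4/3, 16/5, -4/15).
Solving gives a_0 = -1, a_1 = 24/5, a_2 = 1, so
  g(x) = x^2 + 24*x/5 - 1.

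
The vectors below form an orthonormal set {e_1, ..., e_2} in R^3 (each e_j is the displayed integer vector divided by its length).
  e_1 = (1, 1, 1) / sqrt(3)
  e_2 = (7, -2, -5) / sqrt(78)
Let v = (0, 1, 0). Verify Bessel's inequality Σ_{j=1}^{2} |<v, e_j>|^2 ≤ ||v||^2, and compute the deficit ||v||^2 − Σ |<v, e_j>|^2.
Σ |<v, e_j>|^2 = 5/13; ||v||^2 = 1; deficit = 8/13

Write each e_j = u_j / sqrt(<u_j, u_j>) where u_j is the displayed integer vector. Then <v, e_j> = <v, u_j> / sqrt(<u_j, u_j>), so |<v, e_j>|^2 = <v, u_j>^2 / <u_j, u_j>.
Coefficients: <v, e_1> = 1/sqrt(3), <v, e_2> = -2/sqrt(78).
Square and sum: Σ |<v, e_j>|^2 = 5/13.
Compute ||v||^2 = v·v = 1.
Deficit = 1 − 5/13 = 8/13 ≥ 0, confirming Bessel's inequality. (The deficit equals ||v − Σ <v,e_j> e_j||^2, the squared distance from v to span{e_j}.)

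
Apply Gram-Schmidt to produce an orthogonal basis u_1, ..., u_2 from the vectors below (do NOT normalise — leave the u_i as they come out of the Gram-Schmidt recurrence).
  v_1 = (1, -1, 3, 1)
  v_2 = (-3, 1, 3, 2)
Orthogonal basis:
  u_1 = (1, -1, 3, 1)
  u_2 = (-43/12, 19/12, 5/4, 17/12)

Apply the Gram-Schmidt recurrence
  u_1 = v_1
  u_i = v_i − Σ_{j<i} ((v_i · u_j) / (u_j · u_j)) · u_j.

Step by step this gives:
  u_1 = (1, -1, 3, 1)
  u_2 = (-43/12, 19/12, 5/4, 17/12)

Orthogonality check:
  u_2 · u_1 = 0 (should be 0)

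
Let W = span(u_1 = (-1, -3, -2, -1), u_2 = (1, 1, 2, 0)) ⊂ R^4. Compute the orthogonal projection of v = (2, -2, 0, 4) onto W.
proj_W(v) = (0, 0, 0, 0)

Set up U = [u_1 | ... | u_2] ∈ R^(4×2). The projector onto W = col(U) is P = U (U^T U)^(-1) U^T.
Compute U^T U =
  [15, -8]
  [-8, 6],
and U^T v = (0, 0).
Solve U^T U · c = U^T v for the coefficients: c = (0, 0). The projection is proj_W(v) = U c.
Check: (v - proj_W(v)) · u_1 = 0  (should be 0).
Check: (v - proj_W(v)) · u_2 = 0  (should be 0).
Result: proj_W(v) = (0, 0, 0, 0).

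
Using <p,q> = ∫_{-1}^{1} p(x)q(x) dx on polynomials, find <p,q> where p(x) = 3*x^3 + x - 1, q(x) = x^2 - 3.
<p,q> = 16/3

Expand the product: p(x)·q(x) = 3*x^5 - 8*x^3 - x^2 - 3*x + 3.
∫_{-1}^{1} of each monomial x^k gives [2/(k+1) if k even, 0 if k odd]. Integrating term-by-term (or equivalently evaluating the antiderivative F(x) = x^6/2 - 2*x^4 - x^3/3 - 3*x^2/2 + 3*x at the endpoints):
  F(1) − F(−1) = -1/3 − (-17/3) = 16/3.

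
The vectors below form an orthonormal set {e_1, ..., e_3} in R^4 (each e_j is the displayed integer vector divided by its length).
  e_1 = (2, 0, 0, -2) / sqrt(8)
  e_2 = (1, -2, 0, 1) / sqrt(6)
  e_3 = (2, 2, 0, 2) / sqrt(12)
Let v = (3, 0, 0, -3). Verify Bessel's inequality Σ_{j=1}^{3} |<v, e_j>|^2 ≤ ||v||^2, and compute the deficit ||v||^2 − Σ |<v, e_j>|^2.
Σ |<v, e_j>|^2 = 18; ||v||^2 = 18; deficit = 0

Write each e_j = u_j / sqrt(<u_j, u_j>) where u_j is the displayed integer vector. Then <v, e_j> = <v, u_j> / sqrt(<u_j, u_j>), so |<v, e_j>|^2 = <v, u_j>^2 / <u_j, u_j>.
Coefficients: <v, e_1> = 12/sqrt(8), <v, e_2> = 0/sqrt(6), <v, e_3> = 0/sqrt(12).
Square and sum: Σ |<v, e_j>|^2 = 18.
Compute ||v||^2 = v·v = 18.
Deficit = 18 − 18 = 0 ≥ 0, confirming Bessel's inequality. (The deficit equals ||v − Σ <v,e_j> e_j||^2, the squared distance from v to span{e_j}.)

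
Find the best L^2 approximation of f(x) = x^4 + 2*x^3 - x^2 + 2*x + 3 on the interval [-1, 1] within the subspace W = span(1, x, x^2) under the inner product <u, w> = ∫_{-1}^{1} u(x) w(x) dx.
g(x) = -x^2/7 + 16*x/5 + 102/35

The best approximation g ∈ W is the orthogonal projection of f onto W. Writing g = a_0 + a_1 x + a_2 x^2, the coefficients solve the normal equations G · a = b where
  G_{ij} = <φ_i, φ_j> and b_i = <f, φ_i>, with φ_0 = 1, φ_1 = x, φ_2 = x^2.
G =
  [2, 0, 2/3]
  [0, 2/3, 0]
  [2/3, 0, 2/5],
b = (86/15, 32/15, 66/35).
Solving gives a_0 = 102/35, a_1 = 16/5, a_2 = -1/7, so
  g(x) = -x^2/7 + 16*x/5 + 102/35.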